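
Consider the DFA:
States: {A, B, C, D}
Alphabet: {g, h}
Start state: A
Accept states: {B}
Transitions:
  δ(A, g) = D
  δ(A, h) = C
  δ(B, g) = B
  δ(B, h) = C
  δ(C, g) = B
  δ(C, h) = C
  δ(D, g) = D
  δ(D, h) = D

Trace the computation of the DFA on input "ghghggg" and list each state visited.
read 'g': A → D
  read 'h': D → D
  read 'g': D → D
  read 'h': D → D
  read 'g': D → D
  read 'g': D → D
  read 'g': D → D
A -> D -> D -> D -> D -> D -> D -> D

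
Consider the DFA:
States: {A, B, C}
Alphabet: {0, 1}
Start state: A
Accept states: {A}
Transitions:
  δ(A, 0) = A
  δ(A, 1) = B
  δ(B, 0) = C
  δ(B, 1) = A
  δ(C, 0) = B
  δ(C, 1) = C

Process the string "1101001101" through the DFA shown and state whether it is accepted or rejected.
Processing string "1101001101":
  A --1--> B
  B --1--> A
  A --0--> A
  A --1--> B
  B --0--> C
  C --0--> B
  B --1--> A
  A --1--> B
  B --0--> C
  C --1--> C
Final state: C
Accept states: {A}
No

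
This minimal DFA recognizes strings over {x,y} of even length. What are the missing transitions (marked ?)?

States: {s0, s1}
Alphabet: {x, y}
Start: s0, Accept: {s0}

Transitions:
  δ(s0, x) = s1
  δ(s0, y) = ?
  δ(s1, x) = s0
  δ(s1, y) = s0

From the language and accept set, identify what each state tracks — s0: even length so far; s1: odd length so far.
Each missing δ(q, a) is the state matching the new tracked value after reading a.
δ(s0, y) = s1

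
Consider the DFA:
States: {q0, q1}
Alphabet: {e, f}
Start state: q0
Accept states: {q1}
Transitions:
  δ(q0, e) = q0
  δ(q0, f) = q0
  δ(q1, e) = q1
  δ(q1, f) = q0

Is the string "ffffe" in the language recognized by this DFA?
Processing string "ffffe":
  q0 --f--> q0
  q0 --f--> q0
  q0 --f--> q0
  q0 --f--> q0
  q0 --e--> q0
Final state: q0
Accept states: {q1}
No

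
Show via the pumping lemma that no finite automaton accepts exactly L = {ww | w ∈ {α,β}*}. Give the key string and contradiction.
Assume L is regular with pumping length p. Idea: pumping the leading α-block breaks the equality of the two halves.
Choose s = α^p β α^p β ∈ L (with w = α^p β). |s| = 2p+2 ≥ p. By the pumping lemma, s = xyz with |xy| ≤ p, |y| > 0, so y = α^k with k ≥ 1, in the first α-block. Then xy²z = α^(p+k) β α^p β, of length 2p+2+k. If k is odd this length is odd, so it cannot be of the form ww. If k is even, each half has length p+1+k/2 ≤ p+k, so the first half lies entirely inside the leading α-block and contains no β, while the second half ends in β; the halves differ. Either way xy²z ∉ L.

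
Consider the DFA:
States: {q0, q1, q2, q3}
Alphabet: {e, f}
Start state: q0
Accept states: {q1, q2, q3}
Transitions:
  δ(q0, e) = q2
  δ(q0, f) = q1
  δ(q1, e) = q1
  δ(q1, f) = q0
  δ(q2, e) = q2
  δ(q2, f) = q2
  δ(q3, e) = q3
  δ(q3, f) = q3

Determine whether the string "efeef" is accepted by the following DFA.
Processing string "efeef":
  q0 --e--> q2
  q2 --f--> q2
  q2 --e--> q2
  q2 --e--> q2
  q2 --f--> q2
Final state: q2
Accept states: {q1, q2, q3}
Yes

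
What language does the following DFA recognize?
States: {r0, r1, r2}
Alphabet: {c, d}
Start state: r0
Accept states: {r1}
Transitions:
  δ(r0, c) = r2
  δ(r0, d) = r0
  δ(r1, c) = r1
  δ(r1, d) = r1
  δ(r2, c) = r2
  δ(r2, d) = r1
Testing a few strings:
  'dcc' → reject
  'ddcc' → reject
  'd' → reject
  'dccd' → accept
State roles: r0=no c seen yet; r1=substring cd seen; r2=seen a c, waiting for d
All strings over {c,d} containing the substring cd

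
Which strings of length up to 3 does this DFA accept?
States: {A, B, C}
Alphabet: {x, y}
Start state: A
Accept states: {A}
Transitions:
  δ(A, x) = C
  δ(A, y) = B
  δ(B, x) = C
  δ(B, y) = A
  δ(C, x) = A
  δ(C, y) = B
ε, xx, yy, xyy, yxx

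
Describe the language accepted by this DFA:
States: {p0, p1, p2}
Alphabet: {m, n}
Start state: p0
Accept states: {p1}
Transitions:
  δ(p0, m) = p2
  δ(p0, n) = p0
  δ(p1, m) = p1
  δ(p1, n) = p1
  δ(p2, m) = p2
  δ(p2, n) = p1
Testing a few strings:
  'nn' → reject
  'mnm' → accept
  'mn' → accept
  'nmn' → accept
State roles: p0=no m seen yet; p1=substring mn seen; p2=seen a m, waiting for n
All strings over {m,n} containing the substring mn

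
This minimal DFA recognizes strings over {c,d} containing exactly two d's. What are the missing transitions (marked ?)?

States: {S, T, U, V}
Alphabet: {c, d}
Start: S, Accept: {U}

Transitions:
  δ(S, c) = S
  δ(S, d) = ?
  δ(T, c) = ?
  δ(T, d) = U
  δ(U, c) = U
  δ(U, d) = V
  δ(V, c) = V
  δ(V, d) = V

From the language and accept set, identify what each state tracks — S: zero d's; T: one d; U: two d's; V: ≥ three d's (dead).
Each missing δ(q, a) is the state matching the new tracked value after reading a.
δ(S, d) = T; δ(T, c) = T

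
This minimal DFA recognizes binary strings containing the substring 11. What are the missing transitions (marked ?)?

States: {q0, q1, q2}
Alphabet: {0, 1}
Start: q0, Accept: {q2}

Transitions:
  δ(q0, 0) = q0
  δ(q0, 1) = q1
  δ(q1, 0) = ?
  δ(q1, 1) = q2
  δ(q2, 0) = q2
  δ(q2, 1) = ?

From the language and accept set, identify what each state tracks — q0: no progress toward 11; q1: one trailing 1; q2: substring 11 seen.
Each missing δ(q, a) is the state matching the new tracked value after reading a.
δ(q1, 0) = q0; δ(q2, 1) = q2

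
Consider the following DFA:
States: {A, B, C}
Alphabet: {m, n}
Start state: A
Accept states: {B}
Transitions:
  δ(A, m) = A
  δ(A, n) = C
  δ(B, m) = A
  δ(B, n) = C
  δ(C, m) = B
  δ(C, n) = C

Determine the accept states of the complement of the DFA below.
Complement accept states = All states \ Original accept states
= {A, B, C} \ {B}
{A, C}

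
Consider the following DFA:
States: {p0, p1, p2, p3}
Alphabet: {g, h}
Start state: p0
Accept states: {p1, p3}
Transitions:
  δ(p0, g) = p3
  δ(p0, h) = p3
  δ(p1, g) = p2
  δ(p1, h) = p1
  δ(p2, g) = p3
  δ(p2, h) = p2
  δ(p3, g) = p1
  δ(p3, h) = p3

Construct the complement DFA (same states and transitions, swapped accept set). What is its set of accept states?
Complement accept states = All states \ Original accept states
= {p0, p1, p2, p3} \ {p1, p3}
{p0, p2}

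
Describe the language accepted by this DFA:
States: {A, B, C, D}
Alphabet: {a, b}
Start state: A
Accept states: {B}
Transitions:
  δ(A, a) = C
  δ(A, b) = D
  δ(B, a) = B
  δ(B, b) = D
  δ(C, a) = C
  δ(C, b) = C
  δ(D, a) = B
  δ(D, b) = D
Testing a few strings:
  'bab' → reject
  'aa' → reject
  'a' → reject
  'ba' → accept
State roles: A=no input read; B=started with b, last symbol a; C=started with a (dead); D=started with b, last symbol b
All strings over {a,b} that start with b and end with a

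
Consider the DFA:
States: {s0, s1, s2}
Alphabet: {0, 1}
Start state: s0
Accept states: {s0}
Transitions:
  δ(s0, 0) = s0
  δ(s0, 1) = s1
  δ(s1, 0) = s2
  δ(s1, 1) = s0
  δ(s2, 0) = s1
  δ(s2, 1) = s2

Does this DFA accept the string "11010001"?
Processing string "11010001":
  s0 --1--> s1
  s1 --1--> s0
  s0 --0--> s0
  s0 --1--> s1
  s1 --0--> s2
  s2 --0--> s1
  s1 --0--> s2
  s2 --1--> s2
Final state: s2
Accept states: {s0}
No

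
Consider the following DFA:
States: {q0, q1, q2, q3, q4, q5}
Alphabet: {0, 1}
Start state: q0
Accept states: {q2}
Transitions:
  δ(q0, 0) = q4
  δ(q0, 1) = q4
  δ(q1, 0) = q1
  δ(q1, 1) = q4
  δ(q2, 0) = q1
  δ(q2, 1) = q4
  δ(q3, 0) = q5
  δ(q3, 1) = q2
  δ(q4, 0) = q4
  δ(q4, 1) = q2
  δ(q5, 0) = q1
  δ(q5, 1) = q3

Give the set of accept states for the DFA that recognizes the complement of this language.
Complement accept states = All states \ Original accept states
= {q0, q1, q2, q3, q4, q5} \ {q2}
{q0, q1, q3, q4, q5}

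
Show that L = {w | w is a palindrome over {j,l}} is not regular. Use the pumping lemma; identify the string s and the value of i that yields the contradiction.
Assume L is regular with pumping length p. Idea: pumping the leading j-block breaks the symmetry.
Choose s = j^p l j^p (a palindrome of length 2p+1 ≥ p). By the pumping lemma, s = xyz with |xy| ≤ p, |y| > 0, so y = j^k with k > 0 (xy lies entirely in the first j^p). Then xy²z = j^(p+k) l j^p, which is not a palindrome since p+k ≠ p.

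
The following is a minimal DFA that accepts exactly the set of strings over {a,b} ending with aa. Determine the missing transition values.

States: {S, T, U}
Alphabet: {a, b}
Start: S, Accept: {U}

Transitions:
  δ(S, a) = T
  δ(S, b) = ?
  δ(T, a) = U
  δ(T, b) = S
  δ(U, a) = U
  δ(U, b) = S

From the language and accept set, identify what each state tracks — S: last symbol not a; T: one trailing a; U: two trailing a's.
Each missing δ(q, a) is the state matching the new tracked value after reading a.
δ(S, b) = S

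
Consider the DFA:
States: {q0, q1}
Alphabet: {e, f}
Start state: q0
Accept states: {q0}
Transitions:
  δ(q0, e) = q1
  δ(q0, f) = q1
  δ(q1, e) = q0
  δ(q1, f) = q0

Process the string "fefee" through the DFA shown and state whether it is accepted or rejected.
Processing string "fefee":
  q0 --f--> q1
  q1 --e--> q0
  q0 --f--> q1
  q1 --e--> q0
  q0 --e--> q1
Final state: q1
Accept states: {q0}
No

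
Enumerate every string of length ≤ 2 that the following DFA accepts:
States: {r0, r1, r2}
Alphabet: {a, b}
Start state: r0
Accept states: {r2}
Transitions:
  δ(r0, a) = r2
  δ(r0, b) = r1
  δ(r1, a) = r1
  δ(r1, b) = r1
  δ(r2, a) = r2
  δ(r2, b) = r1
a, aa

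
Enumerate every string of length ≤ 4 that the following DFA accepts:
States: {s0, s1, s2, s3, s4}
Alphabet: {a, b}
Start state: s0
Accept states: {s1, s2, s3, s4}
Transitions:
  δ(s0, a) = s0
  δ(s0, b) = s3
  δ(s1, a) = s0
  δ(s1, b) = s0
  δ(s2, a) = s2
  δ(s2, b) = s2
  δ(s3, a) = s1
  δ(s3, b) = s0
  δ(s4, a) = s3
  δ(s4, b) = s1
b, ab, ba, aab, aba, bbb, aaab, aaba, abbb, baab, babb, bbab, bbba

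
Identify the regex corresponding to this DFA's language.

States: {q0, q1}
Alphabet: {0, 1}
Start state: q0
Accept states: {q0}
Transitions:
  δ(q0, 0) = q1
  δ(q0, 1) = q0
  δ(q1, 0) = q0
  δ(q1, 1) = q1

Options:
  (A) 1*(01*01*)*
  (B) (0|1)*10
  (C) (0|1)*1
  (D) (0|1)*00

Check each option against the DFA on short strings; one disagreement eliminates an option:
  (A) 1*(01*01*)*: agrees with the DFA on every string of length ≤ 6
  (B) (0|1)*10: on ε the DFA stays in q0 and accepts (q0 ∈ Accept), but the regex does not match it → eliminate
  (C) (0|1)*1: on ε the DFA stays in q0 and accepts (q0 ∈ Accept), but the regex does not match it → eliminate
  (D) (0|1)*00: on ε the DFA stays in q0 and accepts (q0 ∈ Accept), but the regex does not match it → eliminate
Only (A) is consistent with the DFA.
(A) 1*(01*01*)*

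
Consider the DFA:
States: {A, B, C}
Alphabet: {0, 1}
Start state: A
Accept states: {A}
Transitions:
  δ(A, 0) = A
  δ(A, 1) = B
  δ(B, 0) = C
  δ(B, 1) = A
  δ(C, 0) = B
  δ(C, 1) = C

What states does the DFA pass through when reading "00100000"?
read '0': A → A
  read '0': A → A
  read '1': A → B
  read '0': B → C
  read '0': C → B
  read '0': B → C
  read '0': C → B
  read '0': B → C
A -> A -> A -> B -> C -> B -> C -> B -> C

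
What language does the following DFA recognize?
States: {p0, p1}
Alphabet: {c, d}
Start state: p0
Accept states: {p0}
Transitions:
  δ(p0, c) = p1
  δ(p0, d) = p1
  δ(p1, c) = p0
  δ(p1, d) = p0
Testing a few strings:
  'c' → reject
  'cd' → accept
  'dc' → accept
  'd' → reject
State roles: p0=even length so far; p1=odd length so far
All strings over {c,d} of even length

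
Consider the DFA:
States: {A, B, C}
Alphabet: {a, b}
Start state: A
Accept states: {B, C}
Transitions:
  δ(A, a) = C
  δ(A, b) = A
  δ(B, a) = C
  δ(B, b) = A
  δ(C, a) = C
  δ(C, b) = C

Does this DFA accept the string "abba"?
Processing string "abba":
  A --a--> C
  C --b--> C
  C --b--> C
  C --a--> C
Final state: C
Accept states: {B, C}
Yes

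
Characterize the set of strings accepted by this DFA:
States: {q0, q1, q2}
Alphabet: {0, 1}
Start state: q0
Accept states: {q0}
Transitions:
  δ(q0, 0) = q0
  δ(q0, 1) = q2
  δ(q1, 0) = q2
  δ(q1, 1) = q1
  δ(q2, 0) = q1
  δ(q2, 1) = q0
Testing a few strings:
  '0101' → reject
  '111' → reject
  '11' → accept
  '000' → accept
State roles: q0=value ≡ 0 (mod 3); q1=value ≡ 2 (mod 3); q2=value ≡ 1 (mod 3)
All binary strings representing a multiple of 3 (read in base 2; leading zeros allowed and ε counts as 0)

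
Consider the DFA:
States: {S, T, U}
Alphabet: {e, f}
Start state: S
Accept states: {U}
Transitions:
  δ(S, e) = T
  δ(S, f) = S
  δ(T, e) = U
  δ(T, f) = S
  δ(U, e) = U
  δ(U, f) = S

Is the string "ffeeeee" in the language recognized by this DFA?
Processing string "ffeeeee":
  S --f--> S
  S --f--> S
  S --e--> T
  T --e--> U
  U --e--> U
  U --e--> U
  U --e--> U
Final state: U
Accept states: {U}
Yes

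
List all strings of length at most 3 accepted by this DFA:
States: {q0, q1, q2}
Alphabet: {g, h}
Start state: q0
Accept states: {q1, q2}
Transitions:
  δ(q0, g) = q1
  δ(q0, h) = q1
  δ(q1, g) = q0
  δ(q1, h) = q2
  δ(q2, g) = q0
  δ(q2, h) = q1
g, h, gh, hh, ggg, ggh, ghh, hgg, hgh, hhh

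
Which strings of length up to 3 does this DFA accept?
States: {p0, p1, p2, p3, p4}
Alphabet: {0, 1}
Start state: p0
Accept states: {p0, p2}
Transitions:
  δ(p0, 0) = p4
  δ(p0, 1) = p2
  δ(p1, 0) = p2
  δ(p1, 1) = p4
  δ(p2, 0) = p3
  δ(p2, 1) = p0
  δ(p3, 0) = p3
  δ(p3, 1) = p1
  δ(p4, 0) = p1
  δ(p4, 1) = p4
ε, 1, 11, 000, 111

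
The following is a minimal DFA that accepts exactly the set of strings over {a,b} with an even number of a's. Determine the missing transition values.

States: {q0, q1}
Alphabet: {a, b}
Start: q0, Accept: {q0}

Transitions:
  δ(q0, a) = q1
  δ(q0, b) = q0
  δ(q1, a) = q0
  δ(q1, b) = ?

From the language and accept set, identify what each state tracks — q0: even number of a's so far; q1: odd number of a's so far.
Each missing δ(q, a) is the state matching the new tracked value after reading a.
δ(q1, b) = q1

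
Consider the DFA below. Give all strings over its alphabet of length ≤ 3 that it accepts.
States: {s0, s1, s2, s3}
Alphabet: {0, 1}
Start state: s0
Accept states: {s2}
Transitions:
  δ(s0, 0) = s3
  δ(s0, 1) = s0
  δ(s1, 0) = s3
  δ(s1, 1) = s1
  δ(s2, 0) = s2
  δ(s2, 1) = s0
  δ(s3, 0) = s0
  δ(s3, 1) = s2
01, 010, 101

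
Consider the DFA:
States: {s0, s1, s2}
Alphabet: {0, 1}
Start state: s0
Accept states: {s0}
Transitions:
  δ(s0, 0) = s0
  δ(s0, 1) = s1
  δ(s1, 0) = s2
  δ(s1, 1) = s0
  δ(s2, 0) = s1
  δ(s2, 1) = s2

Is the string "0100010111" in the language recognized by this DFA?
Processing string "0100010111":
  s0 --0--> s0
  s0 --1--> s1
  s1 --0--> s2
  s2 --0--> s1
  s1 --0--> s2
  s2 --1--> s2
  s2 --0--> s1
  s1 --1--> s0
  s0 --1--> s1
  s1 --1--> s0
Final state: s0
Accept states: {s0}
Yes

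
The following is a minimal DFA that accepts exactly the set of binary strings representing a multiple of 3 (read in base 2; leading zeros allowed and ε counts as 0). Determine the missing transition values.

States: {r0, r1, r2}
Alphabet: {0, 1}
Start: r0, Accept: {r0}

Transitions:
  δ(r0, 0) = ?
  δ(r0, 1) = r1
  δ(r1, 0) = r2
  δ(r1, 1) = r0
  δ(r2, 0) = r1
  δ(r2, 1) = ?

From the language and accept set, identify what each state tracks — r0: value ≡ 0 (mod 3); r1: value ≡ 1 (mod 3); r2: value ≡ 2 (mod 3).
Each missing δ(q, a) is the state matching the new tracked value after reading a.
δ(r0, 0) = r0; δ(r2, 1) = r2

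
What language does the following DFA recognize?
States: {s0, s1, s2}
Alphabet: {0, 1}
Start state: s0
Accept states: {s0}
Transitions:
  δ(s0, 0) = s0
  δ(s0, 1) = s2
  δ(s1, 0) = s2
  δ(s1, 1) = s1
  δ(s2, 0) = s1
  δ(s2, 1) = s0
Testing a few strings:
  '0' → accept
  '1100' → accept
  '111' → reject
  '1' → reject
State roles: s0=value ≡ 0 (mod 3); s1=value ≡ 2 (mod 3); s2=value ≡ 1 (mod 3)
All binary strings representing a multiple of 3 (read in base 2; leading zeros allowed and ε counts as 0)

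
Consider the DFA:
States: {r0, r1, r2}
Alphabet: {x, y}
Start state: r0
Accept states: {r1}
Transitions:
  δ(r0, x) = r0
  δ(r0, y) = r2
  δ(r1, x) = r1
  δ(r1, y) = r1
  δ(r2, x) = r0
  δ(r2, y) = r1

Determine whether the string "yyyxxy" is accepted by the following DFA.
Processing string "yyyxxy":
  r0 --y--> r2
  r2 --y--> r1
  r1 --y--> r1
  r1 --x--> r1
  r1 --x--> r1
  r1 --y--> r1
Final state: r1
Accept states: {r1}
Yes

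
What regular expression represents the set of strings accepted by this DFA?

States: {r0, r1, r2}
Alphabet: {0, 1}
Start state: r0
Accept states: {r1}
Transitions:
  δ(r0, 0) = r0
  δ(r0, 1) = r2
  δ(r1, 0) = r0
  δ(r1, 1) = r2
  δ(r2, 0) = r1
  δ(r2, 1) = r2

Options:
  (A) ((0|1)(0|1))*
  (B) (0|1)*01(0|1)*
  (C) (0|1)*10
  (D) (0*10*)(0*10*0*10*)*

Check each option against the DFA on short strings; one disagreement eliminates an option:
  (A) ((0|1)(0|1))*: on ε the DFA stays in r0 and rejects (r0 ∉ Accept), but the regex matches it → eliminate
  (B) (0|1)*01(0|1)*: on '01' the DFA goes r0 → r0 → r2 and rejects (r2 ∉ Accept), but the regex matches it → eliminate
  (C) (0|1)*10: agrees with the DFA on every string of length ≤ 6
  (D) (0*10*)(0*10*0*10*)*: on '1' the DFA goes r0 → r2 and rejects (r2 ∉ Accept), but the regex matches it → eliminate
Only (C) is consistent with the DFA.
(C) (0|1)*10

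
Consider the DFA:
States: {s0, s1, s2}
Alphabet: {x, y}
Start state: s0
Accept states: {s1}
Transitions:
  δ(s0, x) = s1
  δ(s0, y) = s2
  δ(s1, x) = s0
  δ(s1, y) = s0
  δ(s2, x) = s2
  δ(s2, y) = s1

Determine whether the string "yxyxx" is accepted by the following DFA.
Processing string "yxyxx":
  s0 --y--> s2
  s2 --x--> s2
  s2 --y--> s1
  s1 --x--> s0
  s0 --x--> s1
Final state: s1
Accept states: {s1}
Yes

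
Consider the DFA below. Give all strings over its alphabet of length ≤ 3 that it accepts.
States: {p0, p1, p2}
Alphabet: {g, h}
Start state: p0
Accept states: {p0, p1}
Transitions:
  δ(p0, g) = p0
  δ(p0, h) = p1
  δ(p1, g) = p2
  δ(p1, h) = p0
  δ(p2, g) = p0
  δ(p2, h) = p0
ε, g, h, gg, gh, hh, ggg, ggh, ghh, hgg, hgh, hhg, hhh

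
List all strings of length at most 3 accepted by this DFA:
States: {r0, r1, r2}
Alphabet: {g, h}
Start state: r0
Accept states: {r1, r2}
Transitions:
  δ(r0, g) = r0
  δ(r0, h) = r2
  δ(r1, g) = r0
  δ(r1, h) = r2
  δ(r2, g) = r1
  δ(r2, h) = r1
h, gh, hg, hh, ggh, ghg, ghh, hgh, hhh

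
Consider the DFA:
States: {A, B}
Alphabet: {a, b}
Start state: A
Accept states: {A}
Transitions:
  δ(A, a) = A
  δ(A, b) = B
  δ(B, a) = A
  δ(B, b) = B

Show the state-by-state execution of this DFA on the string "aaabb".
read 'a': A → A
  read 'a': A → A
  read 'a': A → A
  read 'b': A → B
  read 'b': B → B
A -> A -> A -> A -> B -> B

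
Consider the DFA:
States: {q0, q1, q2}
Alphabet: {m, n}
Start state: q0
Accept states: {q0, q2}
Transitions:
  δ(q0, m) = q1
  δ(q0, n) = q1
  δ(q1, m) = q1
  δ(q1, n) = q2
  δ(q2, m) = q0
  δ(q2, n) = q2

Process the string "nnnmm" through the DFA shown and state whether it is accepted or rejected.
Processing string "nnnmm":
  q0 --n--> q1
  q1 --n--> q2
  q2 --n--> q2
  q2 --m--> q0
  q0 --m--> q1
Final state: q1
Accept states: {q0, q2}
No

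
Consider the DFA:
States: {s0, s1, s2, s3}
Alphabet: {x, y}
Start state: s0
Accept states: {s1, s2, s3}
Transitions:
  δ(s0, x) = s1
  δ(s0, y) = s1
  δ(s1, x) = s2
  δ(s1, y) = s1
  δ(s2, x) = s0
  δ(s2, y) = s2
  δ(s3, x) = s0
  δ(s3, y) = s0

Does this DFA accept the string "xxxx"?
Processing string "xxxx":
  s0 --x--> s1
  s1 --x--> s2
  s2 --x--> s0
  s0 --x--> s1
Final state: s1
Accept states: {s1, s2, s3}
Yes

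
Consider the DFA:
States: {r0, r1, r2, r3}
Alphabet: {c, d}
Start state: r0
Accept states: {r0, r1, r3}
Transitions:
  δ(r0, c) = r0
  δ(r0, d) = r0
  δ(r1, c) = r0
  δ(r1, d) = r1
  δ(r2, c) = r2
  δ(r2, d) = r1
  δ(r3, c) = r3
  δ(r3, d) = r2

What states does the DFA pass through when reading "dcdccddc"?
read 'd': r0 → r0
  read 'c': r0 → r0
  read 'd': r0 → r0
  read 'c': r0 → r0
  read 'c': r0 → r0
  read 'd': r0 → r0
  read 'd': r0 → r0
  read 'c': r0 → r0
r0 -> r0 -> r0 -> r0 -> r0 -> r0 -> r0 -> r0 -> r0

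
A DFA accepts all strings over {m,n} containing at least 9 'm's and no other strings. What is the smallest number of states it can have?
By Myhill–Nerode, count the distinguishable equivalence classes: 10 classes — having seen 0, 1, …, 8, or ≥9 copies of 'm'; any two classes i < j (j ≤ 9) are distinguished by the string m^(9−j), which takes class j to 9 copies (accepted) but leaves class i below 9 (rejected).
10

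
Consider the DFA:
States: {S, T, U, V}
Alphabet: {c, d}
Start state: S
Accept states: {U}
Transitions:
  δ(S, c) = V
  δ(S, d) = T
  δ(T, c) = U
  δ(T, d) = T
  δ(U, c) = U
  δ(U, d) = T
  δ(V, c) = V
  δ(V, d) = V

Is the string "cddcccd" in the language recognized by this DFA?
Processing string "cddcccd":
  S --c--> V
  V --d--> V
  V --d--> V
  V --c--> V
  V --c--> V
  V --c--> V
  V --d--> V
Final state: V
Accept states: {U}
No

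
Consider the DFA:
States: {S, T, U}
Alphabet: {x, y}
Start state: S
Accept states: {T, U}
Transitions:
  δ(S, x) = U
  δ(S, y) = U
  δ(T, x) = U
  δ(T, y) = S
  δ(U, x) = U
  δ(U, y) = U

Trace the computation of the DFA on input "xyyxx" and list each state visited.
read 'x': S → U
  read 'y': U → U
  read 'y': U → U
  read 'x': U → U
  read 'x': U → U
S -> U -> U -> U -> U -> U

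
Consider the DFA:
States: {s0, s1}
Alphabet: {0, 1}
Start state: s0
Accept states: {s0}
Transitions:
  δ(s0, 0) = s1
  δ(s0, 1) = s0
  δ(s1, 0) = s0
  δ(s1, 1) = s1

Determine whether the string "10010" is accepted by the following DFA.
Processing string "10010":
  s0 --1--> s0
  s0 --0--> s1
  s1 --0--> s0
  s0 --1--> s0
  s0 --0--> s1
Final state: s1
Accept states: {s0}
No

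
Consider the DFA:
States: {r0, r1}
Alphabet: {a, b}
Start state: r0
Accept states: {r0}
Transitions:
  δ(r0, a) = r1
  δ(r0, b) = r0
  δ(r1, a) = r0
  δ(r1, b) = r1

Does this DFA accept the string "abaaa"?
Processing string "abaaa":
  r0 --a--> r1
  r1 --b--> r1
  r1 --a--> r0
  r0 --a--> r1
  r1 --a--> r0
Final state: r0
Accept states: {r0}
Yes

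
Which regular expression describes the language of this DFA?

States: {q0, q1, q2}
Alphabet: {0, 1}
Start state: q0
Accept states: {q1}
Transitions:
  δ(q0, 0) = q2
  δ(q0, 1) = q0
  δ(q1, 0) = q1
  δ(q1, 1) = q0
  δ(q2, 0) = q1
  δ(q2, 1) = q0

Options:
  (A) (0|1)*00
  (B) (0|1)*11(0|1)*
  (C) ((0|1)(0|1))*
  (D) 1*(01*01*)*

Check each option against the DFA on short strings; one disagreement eliminates an option:
  (A) (0|1)*00: agrees with the DFA on every string of length ≤ 6
  (B) (0|1)*11(0|1)*: on '00' the DFA goes q0 → q2 → q1 and accepts (q1 ∈ Accept), but the regex does not match it → eliminate
  (C) ((0|1)(0|1))*: on ε the DFA stays in q0 and rejects (q0 ∉ Accept), but the regex matches it → eliminate
  (D) 1*(01*01*)*: on ε the DFA stays in q0 and rejects (q0 ∉ Accept), but the regex matches it → eliminate
Only (A) is consistent with the DFA.
(A) (0|1)*00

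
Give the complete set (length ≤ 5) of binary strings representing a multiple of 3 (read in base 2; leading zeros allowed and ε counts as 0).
ε, 0, 00, 11, 000, 011, 110, 0000, 0011, 0110, 1001, 1100, 1111, 00000, 00011, 00110, 01001, 01100, 01111, 10010, 10101, 11000, 11011, 11110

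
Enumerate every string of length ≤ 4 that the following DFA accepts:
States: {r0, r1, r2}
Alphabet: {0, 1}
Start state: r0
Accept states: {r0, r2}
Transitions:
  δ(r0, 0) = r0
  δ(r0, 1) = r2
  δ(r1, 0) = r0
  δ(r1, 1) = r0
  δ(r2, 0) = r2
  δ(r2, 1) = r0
ε, 0, 1, 00, 01, 10, 11, 000, 001, 010, 011, 100, 101, 110, 111, 0000, 0001, 0010, 0011, 0100, 0101, 0110, 0111, 1000, 1001, 1010, 1011, 1100, 1101, 1110, 1111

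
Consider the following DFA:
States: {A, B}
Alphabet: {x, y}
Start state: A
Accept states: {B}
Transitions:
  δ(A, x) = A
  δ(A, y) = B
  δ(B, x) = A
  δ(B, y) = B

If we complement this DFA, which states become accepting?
Complement accept states = All states \ Original accept states
= {A, B} \ {B}
{A}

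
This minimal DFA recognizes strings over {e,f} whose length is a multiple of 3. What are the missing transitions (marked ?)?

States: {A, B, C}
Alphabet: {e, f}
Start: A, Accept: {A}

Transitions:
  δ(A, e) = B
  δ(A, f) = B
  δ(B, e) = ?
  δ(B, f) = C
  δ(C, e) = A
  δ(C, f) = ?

From the language and accept set, identify what each state tracks — A: length ≡ 0 (mod 3); B: length ≡ 1 (mod 3); C: length ≡ 2 (mod 3).
Each missing δ(q, a) is the state matching the new tracked value after reading a.
δ(B, e) = C; δ(C, f) = A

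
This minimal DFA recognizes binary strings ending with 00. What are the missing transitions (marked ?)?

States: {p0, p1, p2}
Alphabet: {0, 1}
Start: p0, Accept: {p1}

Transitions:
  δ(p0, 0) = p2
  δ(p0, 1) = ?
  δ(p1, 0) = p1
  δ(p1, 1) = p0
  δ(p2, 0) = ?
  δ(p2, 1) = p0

From the language and accept set, identify what each state tracks — p0: last symbol not 0; p1: two trailing 0's; p2: one trailing 0.
Each missing δ(q, a) is the state matching the new tracked value after reading a.
δ(p0, 1) = p0; δ(p2, 0) = p1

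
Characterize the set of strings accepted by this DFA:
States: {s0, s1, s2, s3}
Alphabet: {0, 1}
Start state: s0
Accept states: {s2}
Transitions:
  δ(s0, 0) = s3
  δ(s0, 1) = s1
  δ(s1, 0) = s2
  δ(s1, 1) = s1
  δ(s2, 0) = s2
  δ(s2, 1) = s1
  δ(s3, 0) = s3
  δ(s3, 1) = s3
Testing a few strings:
  '0' → reject
  '11' → reject
  '1001' → reject
  '0010' → reject
State roles: s0=no input read; s1=started with 1, last symbol 1; s2=started with 1, last symbol 0; s3=started with 0 (dead)
All binary strings that start with 1 and end with 0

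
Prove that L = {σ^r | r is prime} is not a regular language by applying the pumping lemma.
Assume L is regular with pumping length p. Idea: pumping by a suitable count produces a composite length.
Let q be a prime with q ≥ p and choose s = σ^q ∈ L. By the pumping lemma, s = xyz with |xy| ≤ p, |y| = k ≥ 1. Take i = q+1: |xy^(q+1)z| = q + q·k = q(1+k). Since q ≥ 2 and 1+k ≥ 2, q(1+k) is composite, so xy^(q+1)z ∉ L.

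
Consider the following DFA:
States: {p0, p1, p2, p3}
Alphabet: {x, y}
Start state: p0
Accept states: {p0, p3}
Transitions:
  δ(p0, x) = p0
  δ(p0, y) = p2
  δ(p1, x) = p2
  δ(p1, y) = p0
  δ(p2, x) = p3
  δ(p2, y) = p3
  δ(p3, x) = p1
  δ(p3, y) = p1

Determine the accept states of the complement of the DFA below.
Complement accept states = All states \ Original accept states
= {p0, p1, p2, p3} \ {p0, p3}
{p1, p2}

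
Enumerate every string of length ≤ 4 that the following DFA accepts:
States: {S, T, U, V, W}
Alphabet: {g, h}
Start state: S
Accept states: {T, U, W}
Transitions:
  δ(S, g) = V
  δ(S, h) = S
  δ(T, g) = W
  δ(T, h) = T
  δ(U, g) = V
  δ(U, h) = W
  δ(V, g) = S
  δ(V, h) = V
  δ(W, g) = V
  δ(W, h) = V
None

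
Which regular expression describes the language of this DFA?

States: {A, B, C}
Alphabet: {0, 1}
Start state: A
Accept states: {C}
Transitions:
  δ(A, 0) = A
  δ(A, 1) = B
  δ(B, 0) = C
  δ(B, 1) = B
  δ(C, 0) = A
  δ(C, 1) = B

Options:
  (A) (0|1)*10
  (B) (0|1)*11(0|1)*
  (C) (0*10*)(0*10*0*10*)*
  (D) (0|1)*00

Check each option against the DFA on short strings; one disagreement eliminates an option:
  (A) (0|1)*10: agrees with the DFA on every string of length ≤ 6
  (B) (0|1)*11(0|1)*: on '10' the DFA goes A → B → C and accepts (C ∈ Accept), but the regex does not match it → eliminate
  (C) (0*10*)(0*10*0*10*)*: on '1' the DFA goes A → B and rejects (B ∉ Accept), but the regex matches it → eliminate
  (D) (0|1)*00: on '00' the DFA goes A → A → A and rejects (A ∉ Accept), but the regex matches it → eliminate
Only (A) is consistent with the DFA.
(A) (0|1)*10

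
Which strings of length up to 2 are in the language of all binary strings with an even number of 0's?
ε, 1, 00, 11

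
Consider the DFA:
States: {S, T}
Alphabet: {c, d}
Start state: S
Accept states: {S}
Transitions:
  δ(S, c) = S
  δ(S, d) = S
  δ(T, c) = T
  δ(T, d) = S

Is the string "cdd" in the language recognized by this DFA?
Processing string "cdd":
  S --c--> S
  S --d--> S
  S --d--> S
Final state: S
Accept states: {S}
Yes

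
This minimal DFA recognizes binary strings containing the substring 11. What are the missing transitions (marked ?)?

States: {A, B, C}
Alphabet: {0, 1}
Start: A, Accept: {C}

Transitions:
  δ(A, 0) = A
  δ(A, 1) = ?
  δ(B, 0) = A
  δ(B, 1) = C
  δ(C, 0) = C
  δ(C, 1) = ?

From the language and accept set, identify what each state tracks — A: no progress toward 11; B: one trailing 1; C: substring 11 seen.
Each missing δ(q, a) is the state matching the new tracked value after reading a.
δ(A, 1) = B; δ(C, 1) = C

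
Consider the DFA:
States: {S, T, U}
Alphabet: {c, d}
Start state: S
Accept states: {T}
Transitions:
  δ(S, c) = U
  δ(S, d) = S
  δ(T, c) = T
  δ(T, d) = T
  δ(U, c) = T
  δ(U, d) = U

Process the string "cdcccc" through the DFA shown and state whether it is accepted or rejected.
Processing string "cdcccc":
  S --c--> U
  U --d--> U
  U --c--> T
  T --c--> T
  T --c--> T
  T --c--> T
Final state: T
Accept states: {T}
Yes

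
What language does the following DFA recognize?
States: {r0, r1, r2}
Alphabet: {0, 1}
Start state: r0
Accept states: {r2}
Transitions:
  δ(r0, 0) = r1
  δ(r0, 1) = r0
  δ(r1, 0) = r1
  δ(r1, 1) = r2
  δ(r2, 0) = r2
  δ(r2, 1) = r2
Testing a few strings:
  '1111' → reject
  '0001' → accept
  '1' → reject
  '011' → accept
State roles: r0=no 0 seen yet; r1=seen a 0, waiting for 1; r2=substring 01 seen
All binary strings containing the substring 01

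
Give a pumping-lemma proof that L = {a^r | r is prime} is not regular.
Assume L is regular with pumping length p. Idea: pumping by a suitable count produces a composite length.
Let q be a prime with q ≥ p and choose s = a^q ∈ L. By the pumping lemma, s = xyz with |xy| ≤ p, |y| = k ≥ 1. Take i = q+1: |xy^(q+1)z| = q + q·k = q(1+k). Since q ≥ 2 and 1+k ≥ 2, q(1+k) is composite, so xy^(q+1)z ∉ L.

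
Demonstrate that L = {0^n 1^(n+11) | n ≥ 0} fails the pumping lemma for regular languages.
Assume L is regular with pumping length p. Idea: pumping the 0-block breaks the fixed offset of 11.
Choose s = 0^p 1^(p+11) ∈ L. By the pumping lemma, s = xyz with |xy| ≤ p, |y| > 0, so y = 0^k with k ≥ 1. Then xy²z = 0^(p+k) 1^(p+11). For this to be in L we would need p+11 = (p+k)+11, i.e. k = 0, contradicting k ≥ 1. So xy²z ∉ L.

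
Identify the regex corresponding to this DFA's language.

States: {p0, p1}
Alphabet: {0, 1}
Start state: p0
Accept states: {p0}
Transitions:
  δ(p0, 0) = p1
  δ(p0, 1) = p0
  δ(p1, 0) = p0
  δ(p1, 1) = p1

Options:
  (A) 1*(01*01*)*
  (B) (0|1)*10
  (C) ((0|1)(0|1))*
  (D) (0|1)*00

Check each option against the DFA on short strings; one disagreement eliminates an option:
  (A) 1*(01*01*)*: agrees with the DFA on every string of length ≤ 6
  (B) (0|1)*10: on ε the DFA stays in p0 and accepts (p0 ∈ Accept), but the regex does not match it → eliminate
  (C) ((0|1)(0|1))*: on '1' the DFA goes p0 → p0 and accepts (p0 ∈ Accept), but the regex does not match it → eliminate
  (D) (0|1)*00: on ε the DFA stays in p0 and accepts (p0 ∈ Accept), but the regex does not match it → eliminate
Only (A) is consistent with the DFA.
(A) 1*(01*01*)*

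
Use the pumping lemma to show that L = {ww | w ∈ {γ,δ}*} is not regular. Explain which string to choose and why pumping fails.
Assume L is regular with pumping length p. Idea: pumping the leading γ-block breaks the equality of the two halves.
Choose s = γ^p δ γ^p δ ∈ L (with w = γ^p δ). |s| = 2p+2 ≥ p. By the pumping lemma, s = xyz with |xy| ≤ p, |y| > 0, so y = γ^k with k ≥ 1, in the first γ-block. Then xy²z = γ^(p+k) δ γ^p δ, of length 2p+2+k. If k is odd this length is odd, so it cannot be of the form ww. If k is even, each half has length p+1+k/2 ≤ p+k, so the first half lies entirely inside the leading γ-block and contains no δ, while the second half ends in δ; the halves differ. Either way xy²z ∉ L.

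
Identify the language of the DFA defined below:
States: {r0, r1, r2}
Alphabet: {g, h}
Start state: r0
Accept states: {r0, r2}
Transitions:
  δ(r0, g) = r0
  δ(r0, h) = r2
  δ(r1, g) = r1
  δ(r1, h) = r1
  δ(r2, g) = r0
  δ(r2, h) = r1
Testing a few strings:
  'g' → accept
  'ggg' → accept
  'ghhg' → reject
  'gg' → accept
State roles: r0=last symbol not h (ok); r1=saw hh (dead); r2=last symbol h (ok)
All strings over {g,h} with no two consecutive h's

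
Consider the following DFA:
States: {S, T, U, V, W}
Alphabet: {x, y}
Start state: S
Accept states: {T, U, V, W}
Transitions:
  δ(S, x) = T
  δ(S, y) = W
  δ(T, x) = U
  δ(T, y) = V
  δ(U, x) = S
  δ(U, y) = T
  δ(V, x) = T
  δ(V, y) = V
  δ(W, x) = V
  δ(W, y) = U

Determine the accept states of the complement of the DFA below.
Complement accept states = All states \ Original accept states
= {S, T, U, V, W} \ {T, U, V, W}
{S}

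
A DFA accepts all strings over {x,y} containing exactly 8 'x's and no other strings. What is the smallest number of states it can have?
By Myhill–Nerode, count the distinguishable equivalence classes: 10 classes — having seen 0, 1, …, 8, or >8 copies of 'x'; the count-8 class is the only accepting one and >8 is dead.
10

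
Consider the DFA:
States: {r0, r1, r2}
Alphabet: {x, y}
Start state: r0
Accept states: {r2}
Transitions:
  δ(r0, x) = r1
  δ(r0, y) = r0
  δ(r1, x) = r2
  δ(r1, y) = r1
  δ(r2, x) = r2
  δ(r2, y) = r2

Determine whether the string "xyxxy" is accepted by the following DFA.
Processing string "xyxxy":
  r0 --x--> r1
  r1 --y--> r1
  r1 --x--> r2
  r2 --x--> r2
  r2 --y--> r2
Final state: r2
Accept states: {r2}
Yes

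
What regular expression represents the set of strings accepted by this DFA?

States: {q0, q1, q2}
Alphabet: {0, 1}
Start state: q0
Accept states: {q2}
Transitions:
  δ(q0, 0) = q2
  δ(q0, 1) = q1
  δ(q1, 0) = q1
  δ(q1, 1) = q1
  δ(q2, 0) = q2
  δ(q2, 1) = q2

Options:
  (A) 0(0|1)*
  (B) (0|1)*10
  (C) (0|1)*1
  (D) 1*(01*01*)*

Check each option against the DFA on short strings; one disagreement eliminates an option:
  (A) 0(0|1)*: agrees with the DFA on every string of length ≤ 6
  (B) (0|1)*10: on '0' the DFA goes q0 → q2 and accepts (q2 ∈ Accept), but the regex does not match it → eliminate
  (C) (0|1)*1: on '0' the DFA goes q0 → q2 and accepts (q2 ∈ Accept), but the regex does not match it → eliminate
  (D) 1*(01*01*)*: on ε the DFA stays in q0 and rejects (q0 ∉ Accept), but the regex matches it → eliminate
Only (A) is consistent with the DFA.
(A) 0(0|1)*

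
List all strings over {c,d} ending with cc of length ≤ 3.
cc, ccc, dcc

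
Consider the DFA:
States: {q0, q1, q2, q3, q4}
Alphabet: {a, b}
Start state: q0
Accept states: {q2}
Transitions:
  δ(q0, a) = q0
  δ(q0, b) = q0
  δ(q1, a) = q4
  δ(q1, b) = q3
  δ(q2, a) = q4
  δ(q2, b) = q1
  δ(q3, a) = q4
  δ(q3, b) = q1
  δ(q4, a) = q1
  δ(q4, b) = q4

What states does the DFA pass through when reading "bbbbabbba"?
read 'b': q0 → q0
  read 'b': q0 → q0
  read 'b': q0 → q0
  read 'b': q0 → q0
  read 'a': q0 → q0
  read 'b': q0 → q0
  read 'b': q0 → q0
  read 'b': q0 → q0
  read 'a': q0 → q0
q0 -> q0 -> q0 -> q0 -> q0 -> q0 -> q0 -> q0 -> q0 -> q0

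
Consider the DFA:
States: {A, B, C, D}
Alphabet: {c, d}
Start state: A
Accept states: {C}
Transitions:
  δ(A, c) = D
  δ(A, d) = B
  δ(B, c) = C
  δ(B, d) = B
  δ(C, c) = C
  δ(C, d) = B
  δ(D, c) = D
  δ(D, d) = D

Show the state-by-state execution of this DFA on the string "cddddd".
read 'c': A → D
  read 'd': D → D
  read 'd': D → D
  read 'd': D → D
  read 'd': D → D
  read 'd': D → D
A -> D -> D -> D -> D -> D -> D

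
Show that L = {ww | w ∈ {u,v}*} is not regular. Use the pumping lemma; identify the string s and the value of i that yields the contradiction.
Assume L is regular with pumping length p. Idea: pumping the leading u-block breaks the equality of the two halves.
Choose s = u^p v u^p v ∈ L (with w = u^p v). |s| = 2p+2 ≥ p. By the pumping lemma, s = xyz with |xy| ≤ p, |y| > 0, so y = u^k with k ≥ 1, in the first u-block. Then xy²z = u^(p+k) v u^p v, of length 2p+2+k. If k is odd this length is odd, so it cannot be of the form ww. If k is even, each half has length p+1+k/2 ≤ p+k, so the first half lies entirely inside the leading u-block and contains no v, while the second half ends in v; the halves differ. Either way xy²z ∉ L.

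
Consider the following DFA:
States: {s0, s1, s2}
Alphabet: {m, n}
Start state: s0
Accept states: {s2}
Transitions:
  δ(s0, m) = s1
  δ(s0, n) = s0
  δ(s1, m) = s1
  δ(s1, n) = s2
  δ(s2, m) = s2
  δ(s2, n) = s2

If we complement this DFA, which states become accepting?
Complement accept states = All states \ Original accept states
= {s0, s1, s2} \ {s2}
{s0, s1}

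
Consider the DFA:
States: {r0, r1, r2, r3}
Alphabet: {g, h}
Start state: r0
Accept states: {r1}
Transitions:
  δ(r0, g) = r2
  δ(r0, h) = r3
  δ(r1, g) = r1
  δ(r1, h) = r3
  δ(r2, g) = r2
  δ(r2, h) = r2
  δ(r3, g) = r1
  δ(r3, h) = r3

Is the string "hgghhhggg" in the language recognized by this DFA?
Processing string "hgghhhggg":
  r0 --h--> r3
  r3 --g--> r1
  r1 --g--> r1
  r1 --h--> r3
  r3 --h--> r3
  r3 --h--> r3
  r3 --g--> r1
  r1 --g--> r1
  r1 --g--> r1
Final state: r1
Accept states: {r1}
Yes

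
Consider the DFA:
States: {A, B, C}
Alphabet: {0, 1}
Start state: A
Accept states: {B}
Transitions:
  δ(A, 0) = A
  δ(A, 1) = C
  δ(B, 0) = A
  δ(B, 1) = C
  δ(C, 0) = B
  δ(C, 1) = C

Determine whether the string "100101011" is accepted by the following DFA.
Processing string "100101011":
  A --1--> C
  C --0--> B
  B --0--> A
  A --1--> C
  C --0--> B
  B --1--> C
  C --0--> B
  B --1--> C
  C --1--> C
Final state: C
Accept states: {B}
No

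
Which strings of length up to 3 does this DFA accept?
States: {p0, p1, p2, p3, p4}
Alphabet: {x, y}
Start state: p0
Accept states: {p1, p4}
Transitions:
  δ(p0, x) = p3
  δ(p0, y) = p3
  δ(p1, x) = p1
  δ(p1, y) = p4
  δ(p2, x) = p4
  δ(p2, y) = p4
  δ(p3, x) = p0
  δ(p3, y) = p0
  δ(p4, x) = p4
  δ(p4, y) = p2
None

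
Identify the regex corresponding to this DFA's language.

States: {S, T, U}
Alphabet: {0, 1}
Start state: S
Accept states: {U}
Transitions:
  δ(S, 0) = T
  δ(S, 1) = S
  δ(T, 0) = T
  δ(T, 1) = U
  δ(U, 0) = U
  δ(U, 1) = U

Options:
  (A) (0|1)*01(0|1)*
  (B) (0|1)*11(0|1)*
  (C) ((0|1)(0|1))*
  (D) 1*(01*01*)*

Check each option against the DFA on short strings; one disagreement eliminates an option:
  (A) (0|1)*01(0|1)*: agrees with the DFA on every string of length ≤ 6
  (B) (0|1)*11(0|1)*: on '01' the DFA goes S → T → U and accepts (U ∈ Accept), but the regex does not match it → eliminate
  (C) ((0|1)(0|1))*: on ε the DFA stays in S and rejects (S ∉ Accept), but the regex matches it → eliminate
  (D) 1*(01*01*)*: on ε the DFA stays in S and rejects (S ∉ Accept), but the regex matches it → eliminate
Only (A) is consistent with the DFA.
(A) (0|1)*01(0|1)*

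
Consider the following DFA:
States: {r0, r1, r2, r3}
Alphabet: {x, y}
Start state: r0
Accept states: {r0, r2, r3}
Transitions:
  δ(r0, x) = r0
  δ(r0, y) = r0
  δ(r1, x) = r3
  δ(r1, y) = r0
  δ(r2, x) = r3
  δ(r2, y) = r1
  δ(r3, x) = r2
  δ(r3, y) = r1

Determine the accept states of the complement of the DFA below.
Complement accept states = All states \ Original accept states
= {r0, r1, r2, r3} \ {r0, r2, r3}
{r1}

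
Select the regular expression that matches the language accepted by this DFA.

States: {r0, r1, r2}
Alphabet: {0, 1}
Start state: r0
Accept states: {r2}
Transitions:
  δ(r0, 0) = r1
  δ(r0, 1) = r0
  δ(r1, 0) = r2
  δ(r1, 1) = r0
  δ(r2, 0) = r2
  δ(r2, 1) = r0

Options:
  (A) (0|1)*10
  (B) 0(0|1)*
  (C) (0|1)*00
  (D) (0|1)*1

Check each option against the DFA on short strings; one disagreement eliminates an option:
  (A) (0|1)*10: on '00' the DFA goes r0 → r1 → r2 and accepts (r2 ∈ Accept), but the regex does not match it → eliminate
  (B) 0(0|1)*: on '0' the DFA goes r0 → r1 and rejects (r1 ∉ Accept), but the regex matches it → eliminate
  (C) (0|1)*00: agrees with the DFA on every string of length ≤ 6
  (D) (0|1)*1: on '1' the DFA goes r0 → r0 and rejects (r0 ∉ Accept), but the regex matches it → eliminate
Only (C) is consistent with the DFA.
(C) (0|1)*00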